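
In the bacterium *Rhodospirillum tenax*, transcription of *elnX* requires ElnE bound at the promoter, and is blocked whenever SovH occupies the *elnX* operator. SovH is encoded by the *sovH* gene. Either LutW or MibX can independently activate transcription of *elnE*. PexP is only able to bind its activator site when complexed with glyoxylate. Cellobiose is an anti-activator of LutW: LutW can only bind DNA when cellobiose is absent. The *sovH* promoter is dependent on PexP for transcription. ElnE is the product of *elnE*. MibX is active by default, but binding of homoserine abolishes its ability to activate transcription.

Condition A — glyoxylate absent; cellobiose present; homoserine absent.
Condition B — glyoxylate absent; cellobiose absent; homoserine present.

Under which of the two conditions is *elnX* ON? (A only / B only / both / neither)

Condition A:
Glyoxylate is absent, so PexP is inactive.
Required activator PexP is absent, so *sovH* is not transcribed.
So SovH is not produced.
Cellobiose is present, so LutW is inactive.
Homoserine is absent, so MibX is active.
Activator MibX is present, so *elnE* is transcribed.
So ElnE is produced and active.
No repressor is bound and ElnE is active, so *elnX* is transcribed.
→ *elnX* is ON in A.
Condition B:
Glyoxylate is absent, so PexP is inactive.
Required activator PexP is absent, so *sovH* is not transcribed.
So SovH is not produced.
Cellobiose is absent, so LutW is active.
Homoserine is present, so MibX is inactive.
Activator LutW is present, so *elnE* is transcribed.
So ElnE is produced and active.
No repressor is bound and ElnE is active, so *elnX* is transcribed.
→ *elnX* is ON in B.

both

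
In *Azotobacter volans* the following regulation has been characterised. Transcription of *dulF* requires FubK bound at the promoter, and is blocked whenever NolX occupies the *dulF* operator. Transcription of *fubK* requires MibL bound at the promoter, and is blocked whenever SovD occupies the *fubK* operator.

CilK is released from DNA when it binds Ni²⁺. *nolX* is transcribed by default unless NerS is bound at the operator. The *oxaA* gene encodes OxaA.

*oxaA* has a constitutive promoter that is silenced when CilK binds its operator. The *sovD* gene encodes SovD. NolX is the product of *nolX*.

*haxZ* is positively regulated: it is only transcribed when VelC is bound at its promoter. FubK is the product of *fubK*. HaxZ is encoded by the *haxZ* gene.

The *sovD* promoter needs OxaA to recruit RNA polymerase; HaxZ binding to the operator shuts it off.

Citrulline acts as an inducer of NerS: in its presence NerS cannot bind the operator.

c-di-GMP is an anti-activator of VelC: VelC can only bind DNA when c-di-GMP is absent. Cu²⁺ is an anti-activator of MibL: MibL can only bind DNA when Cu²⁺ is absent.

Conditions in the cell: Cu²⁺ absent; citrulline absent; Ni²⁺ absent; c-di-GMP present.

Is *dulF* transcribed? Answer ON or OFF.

Citrulline is absent, so NerS is active.
With repressor NerS bound, *nolX* is not transcribed.
So NolX is not produced.
Cu²⁺ is absent, so MibL is active.
c-di-GMP is present, so VelC is inactive.
Required activator VelC is absent, so *haxZ* is not transcribed.
So HaxZ is not produced.
Ni²⁺ is absent, so CilK is active.
With repressor CilK bound, *oxaA* is not transcribed.
So OxaA is not produced.
Required activator OxaA is absent, so *sovD* is not transcribed.
So SovD is not produced.
No repressor is bound and MibL is active, so *fubK* is transcribed.
So FubK is produced and active.
No repressor is bound and FubK is active, so *dulF* is transcribed.

ON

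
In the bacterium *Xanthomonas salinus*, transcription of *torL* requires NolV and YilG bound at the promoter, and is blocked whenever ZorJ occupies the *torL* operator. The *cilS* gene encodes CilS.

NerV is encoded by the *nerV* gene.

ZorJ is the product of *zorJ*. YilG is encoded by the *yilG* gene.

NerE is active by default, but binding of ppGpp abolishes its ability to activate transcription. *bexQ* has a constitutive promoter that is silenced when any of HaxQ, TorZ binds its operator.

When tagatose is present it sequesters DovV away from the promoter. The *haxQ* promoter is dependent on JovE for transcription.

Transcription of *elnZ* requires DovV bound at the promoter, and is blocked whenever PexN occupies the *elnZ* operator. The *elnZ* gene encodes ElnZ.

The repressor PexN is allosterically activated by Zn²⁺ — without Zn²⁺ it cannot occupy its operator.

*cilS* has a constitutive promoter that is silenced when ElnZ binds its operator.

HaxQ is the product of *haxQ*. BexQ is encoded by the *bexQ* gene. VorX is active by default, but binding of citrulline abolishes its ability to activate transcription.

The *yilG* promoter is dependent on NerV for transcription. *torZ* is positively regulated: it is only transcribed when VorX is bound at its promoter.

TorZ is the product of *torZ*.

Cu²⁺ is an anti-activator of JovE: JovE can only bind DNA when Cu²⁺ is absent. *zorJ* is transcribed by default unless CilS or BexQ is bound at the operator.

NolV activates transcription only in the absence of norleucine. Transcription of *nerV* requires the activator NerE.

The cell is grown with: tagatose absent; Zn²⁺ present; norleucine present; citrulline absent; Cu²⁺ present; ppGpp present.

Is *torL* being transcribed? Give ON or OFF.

OFF

Norleucine is present, so NolV is inactive.
Tagatose is absent, so DovV is active.
Zn²⁺ is present, so PexN is active.
With repressor PexN bound, *elnZ* is not transcribed.
So ElnZ is not produced.
With no repressor bound, *cilS* is transcribed.
So CilS is produced and active.
Cu²⁺ is present, so JovE is inactive.
Required activator JovE is absent, so *haxQ* is not transcribed.
So HaxQ is not produced.
Citrulline is absent, so VorX is active.
No repressor is bound and VorX is active, so *torZ* is transcribed.
So TorZ is produced and active.
With repressor TorZ bound, *bexQ* is not transcribed.
So BexQ is not produced.
With repressor CilS bound, *zorJ* is not transcribed.
So ZorJ is not produced.
ppGpp is present, so NerE is inactive.
Required activator NerE is absent, so *nerV* is not transcribed.
So NerV is not produced.
Required activator NerV is absent, so *yilG* is not transcribed.
So YilG is not produced.
Required activator NolV is absent, so *torL* is not transcribed.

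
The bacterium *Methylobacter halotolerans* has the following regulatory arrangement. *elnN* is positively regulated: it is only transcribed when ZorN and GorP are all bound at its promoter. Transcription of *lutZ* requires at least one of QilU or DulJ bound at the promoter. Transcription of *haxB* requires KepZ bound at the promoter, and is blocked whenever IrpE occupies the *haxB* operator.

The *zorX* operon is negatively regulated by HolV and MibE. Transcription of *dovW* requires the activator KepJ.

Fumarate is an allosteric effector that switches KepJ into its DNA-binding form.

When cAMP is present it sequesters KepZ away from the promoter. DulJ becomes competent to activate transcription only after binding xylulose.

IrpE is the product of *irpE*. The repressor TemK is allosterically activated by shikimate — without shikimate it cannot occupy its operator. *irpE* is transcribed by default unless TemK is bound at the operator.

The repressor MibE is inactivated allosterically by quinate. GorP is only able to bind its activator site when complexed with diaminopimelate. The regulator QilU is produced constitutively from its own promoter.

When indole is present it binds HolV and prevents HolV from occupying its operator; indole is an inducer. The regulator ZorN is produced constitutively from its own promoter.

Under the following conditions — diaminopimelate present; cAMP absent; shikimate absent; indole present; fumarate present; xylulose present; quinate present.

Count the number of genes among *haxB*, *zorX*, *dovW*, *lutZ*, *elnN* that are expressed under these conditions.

4

cAMP is absent, so KepZ is active.
Shikimate is absent, so TemK is inactive.
With no repressor bound, *irpE* is transcribed.
So IrpE is produced and active.
With repressor IrpE bound, *haxB* is not transcribed.
→ *haxB* is OFF.
Indole is present, so HolV is inactive.
Quinate is present, so MibE is inactive.
With no repressor bound, *zorX* is transcribed.
→ *zorX* is ON.
Fumarate is present, so KepJ is active.
No repressor is bound and KepJ is active, so *dovW* is transcribed.
→ *dovW* is ON.
QilU is produced constitutively and is active.
Xylulose is present, so DulJ is active.
Activator QilU is present, so *lutZ* is transcribed.
→ *lutZ* is ON.
ZorN is produced constitutively and is active.
Diaminopimelate is present, so GorP is active.
No repressor is bound and ZorN and GorP are active, so *elnN* is transcribed.
→ *elnN* is ON.
4 of the 5 genes are transcribed.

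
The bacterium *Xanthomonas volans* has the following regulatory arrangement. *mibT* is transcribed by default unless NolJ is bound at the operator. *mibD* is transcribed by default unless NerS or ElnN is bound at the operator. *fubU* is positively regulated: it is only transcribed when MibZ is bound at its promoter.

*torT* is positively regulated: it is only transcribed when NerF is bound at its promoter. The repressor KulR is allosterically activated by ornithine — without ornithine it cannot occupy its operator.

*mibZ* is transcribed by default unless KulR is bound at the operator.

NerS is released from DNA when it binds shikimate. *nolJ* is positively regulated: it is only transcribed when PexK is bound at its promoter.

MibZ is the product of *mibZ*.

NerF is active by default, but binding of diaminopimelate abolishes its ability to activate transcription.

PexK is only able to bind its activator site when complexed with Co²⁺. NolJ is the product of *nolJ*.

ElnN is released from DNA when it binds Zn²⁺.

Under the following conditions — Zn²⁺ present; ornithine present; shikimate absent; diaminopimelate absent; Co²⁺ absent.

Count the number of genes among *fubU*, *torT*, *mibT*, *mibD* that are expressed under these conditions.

Ornithine is present, so KulR is active.
With repressor KulR bound, *mibZ* is not transcribed.
So MibZ is not produced.
Required activator MibZ is absent, so *fubU* is not transcribed.
→ *fubU* is OFF.
Diaminopimelate is absent, so NerF is active.
No repressor is bound and NerF is active, so *torT* is transcribed.
→ *torT* is ON.
Co²⁺ is absent, so PexK is inactive.
Required activator PexK is absent, so *nolJ* is not transcribed.
So NolJ is not produced.
With no repressor bound, *mibT* is transcribed.
→ *mibT* is ON.
Shikimate is absent, so NerS is active.
Zn²⁺ is present, so ElnN is inactive.
With repressor NerS bound, *mibD* is not transcribed.
→ *mibD* is OFF.
2 of the 4 genes are transcribed.

2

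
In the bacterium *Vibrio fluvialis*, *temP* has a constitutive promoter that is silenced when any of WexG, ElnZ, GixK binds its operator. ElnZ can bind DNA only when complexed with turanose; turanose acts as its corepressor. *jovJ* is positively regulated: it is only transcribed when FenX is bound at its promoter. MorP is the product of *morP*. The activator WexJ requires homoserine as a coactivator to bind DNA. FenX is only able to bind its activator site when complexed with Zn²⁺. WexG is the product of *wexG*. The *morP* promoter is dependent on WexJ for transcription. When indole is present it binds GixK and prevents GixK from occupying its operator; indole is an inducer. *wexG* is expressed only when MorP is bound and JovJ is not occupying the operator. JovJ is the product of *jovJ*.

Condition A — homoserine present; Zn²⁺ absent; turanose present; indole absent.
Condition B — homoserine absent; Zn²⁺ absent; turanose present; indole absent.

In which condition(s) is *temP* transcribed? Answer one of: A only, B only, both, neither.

neither

Condition A:
Homoserine is present, so WexJ is active.
No repressor is bound and WexJ is active, so *morP* is transcribed.
So MorP is produced and active.
Zn²⁺ is absent, so FenX is inactive.
Required activator FenX is absent, so *jovJ* is not transcribed.
So JovJ is not produced.
No repressor is bound and MorP is active, so *wexG* is transcribed.
So WexG is produced and active.
Turanose is present, so ElnZ is active.
Indole is absent, so GixK is active.
With repressor WexG bound, *temP* is not transcribed.
→ *temP* is OFF in A.
Condition B:
Homoserine is absent, so WexJ is inactive.
Required activator WexJ is absent, so *morP* is not transcribed.
So MorP is not produced.
Zn²⁺ is absent, so FenX is inactive.
Required activator FenX is absent, so *jovJ* is not transcribed.
So JovJ is not produced.
Required activator MorP is absent, so *wexG* is not transcribed.
So WexG is not produced.
Turanose is present, so ElnZ is active.
Indole is absent, so GixK is active.
With repressor ElnZ bound, *temP* is not transcribed.
→ *temP* is OFF in B.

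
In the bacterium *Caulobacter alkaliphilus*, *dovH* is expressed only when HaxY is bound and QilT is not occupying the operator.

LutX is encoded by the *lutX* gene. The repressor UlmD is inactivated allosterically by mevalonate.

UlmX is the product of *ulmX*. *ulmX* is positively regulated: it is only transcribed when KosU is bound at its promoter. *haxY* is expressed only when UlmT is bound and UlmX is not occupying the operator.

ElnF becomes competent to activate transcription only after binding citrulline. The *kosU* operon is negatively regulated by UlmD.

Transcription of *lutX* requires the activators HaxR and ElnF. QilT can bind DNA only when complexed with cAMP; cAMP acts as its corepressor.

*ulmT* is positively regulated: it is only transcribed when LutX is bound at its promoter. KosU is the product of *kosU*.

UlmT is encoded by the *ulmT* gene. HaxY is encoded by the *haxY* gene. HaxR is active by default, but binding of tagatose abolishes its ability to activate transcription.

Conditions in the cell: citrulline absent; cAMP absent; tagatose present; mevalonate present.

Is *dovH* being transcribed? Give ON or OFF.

Mevalonate is present, so UlmD is inactive.
With no repressor bound, *kosU* is transcribed.
So KosU is produced and active.
No repressor is bound and KosU is active, so *ulmX* is transcribed.
So UlmX is produced and active.
Tagatose is present, so HaxR is inactive.
Citrulline is absent, so ElnF is inactive.
Required activator HaxR is absent, so *lutX* is not transcribed.
So LutX is not produced.
Required activator LutX is absent, so *ulmT* is not transcribed.
So UlmT is not produced.
With repressor UlmX bound, *haxY* is not transcribed.
So HaxY is not produced.
cAMP is absent, so QilT is inactive.
Required activator HaxY is absent, so *dovH* is not transcribed.

OFF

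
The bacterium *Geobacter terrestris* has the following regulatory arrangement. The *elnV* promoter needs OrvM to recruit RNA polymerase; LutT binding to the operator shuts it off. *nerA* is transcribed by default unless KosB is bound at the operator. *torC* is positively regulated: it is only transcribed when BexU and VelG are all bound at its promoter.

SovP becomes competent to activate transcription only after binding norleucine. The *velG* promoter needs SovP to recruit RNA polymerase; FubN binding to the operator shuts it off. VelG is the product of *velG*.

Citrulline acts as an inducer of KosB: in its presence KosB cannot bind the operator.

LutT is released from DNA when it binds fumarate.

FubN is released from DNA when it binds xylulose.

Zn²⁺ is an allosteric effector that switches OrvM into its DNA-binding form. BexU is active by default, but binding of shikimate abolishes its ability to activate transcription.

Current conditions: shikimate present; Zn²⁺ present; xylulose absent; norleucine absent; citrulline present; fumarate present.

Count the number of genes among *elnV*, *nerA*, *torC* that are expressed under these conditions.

2

Zn²⁺ is present, so OrvM is active.
Fumarate is present, so LutT is inactive.
No repressor is bound and OrvM is active, so *elnV* is transcribed.
→ *elnV* is ON.
Citrulline is present, so KosB is inactive.
With no repressor bound, *nerA* is transcribed.
→ *nerA* is ON.
Shikimate is present, so BexU is inactive.
Norleucine is absent, so SovP is inactive.
Xylulose is absent, so FubN is active.
With repressor FubN bound, *velG* is not transcribed.
So VelG is not produced.
Required activator BexU is absent, so *torC* is not transcribed.
→ *torC* is OFF.
2 of the 3 genes are transcribed.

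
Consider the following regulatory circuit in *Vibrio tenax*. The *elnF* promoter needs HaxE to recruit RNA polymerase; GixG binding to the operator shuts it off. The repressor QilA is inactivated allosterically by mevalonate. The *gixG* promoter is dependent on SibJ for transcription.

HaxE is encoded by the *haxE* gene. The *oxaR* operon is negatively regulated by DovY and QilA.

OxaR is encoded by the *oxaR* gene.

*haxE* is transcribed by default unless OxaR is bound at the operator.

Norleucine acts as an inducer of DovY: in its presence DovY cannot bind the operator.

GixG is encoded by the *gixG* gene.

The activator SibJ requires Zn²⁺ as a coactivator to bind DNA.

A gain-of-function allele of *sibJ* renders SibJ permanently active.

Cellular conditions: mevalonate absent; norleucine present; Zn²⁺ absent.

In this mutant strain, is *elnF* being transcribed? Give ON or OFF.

SibJ is constitutively active in this strain.
No repressor is bound and SibJ is active, so *gixG* is transcribed.
So GixG is produced and active.
Norleucine is present, so DovY is inactive.
Mevalonate is absent, so QilA is active.
With repressor QilA bound, *oxaR* is not transcribed.
So OxaR is not produced.
With no repressor bound, *haxE* is transcribed.
So HaxE is produced and active.
With repressor GixG bound, *elnF* is not transcribed.

OFF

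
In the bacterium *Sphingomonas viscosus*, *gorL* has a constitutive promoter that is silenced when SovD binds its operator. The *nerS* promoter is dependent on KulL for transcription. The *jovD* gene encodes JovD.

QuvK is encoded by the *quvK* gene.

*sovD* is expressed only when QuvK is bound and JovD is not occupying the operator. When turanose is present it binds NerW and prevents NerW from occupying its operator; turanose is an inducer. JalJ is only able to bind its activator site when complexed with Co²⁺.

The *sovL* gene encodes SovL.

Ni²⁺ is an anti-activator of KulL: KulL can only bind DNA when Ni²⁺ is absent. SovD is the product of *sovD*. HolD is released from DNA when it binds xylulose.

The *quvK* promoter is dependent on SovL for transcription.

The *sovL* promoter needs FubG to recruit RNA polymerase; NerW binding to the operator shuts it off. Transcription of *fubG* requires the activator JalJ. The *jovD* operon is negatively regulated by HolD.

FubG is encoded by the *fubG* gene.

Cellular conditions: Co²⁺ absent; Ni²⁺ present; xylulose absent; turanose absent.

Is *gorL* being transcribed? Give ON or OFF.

ON

Co²⁺ is absent, so JalJ is inactive.
Required activator JalJ is absent, so *fubG* is not transcribed.
So FubG is not produced.
Turanose is absent, so NerW is active.
With repressor NerW bound, *sovL* is not transcribed.
So SovL is not produced.
Required activator SovL is absent, so *quvK* is not transcribed.
So QuvK is not produced.
Xylulose is absent, so HolD is active.
With repressor HolD bound, *jovD* is not transcribed.
So JovD is not produced.
Required activator QuvK is absent, so *sovD* is not transcribed.
So SovD is not produced.
With no repressor bound, *gorL* is transcribed.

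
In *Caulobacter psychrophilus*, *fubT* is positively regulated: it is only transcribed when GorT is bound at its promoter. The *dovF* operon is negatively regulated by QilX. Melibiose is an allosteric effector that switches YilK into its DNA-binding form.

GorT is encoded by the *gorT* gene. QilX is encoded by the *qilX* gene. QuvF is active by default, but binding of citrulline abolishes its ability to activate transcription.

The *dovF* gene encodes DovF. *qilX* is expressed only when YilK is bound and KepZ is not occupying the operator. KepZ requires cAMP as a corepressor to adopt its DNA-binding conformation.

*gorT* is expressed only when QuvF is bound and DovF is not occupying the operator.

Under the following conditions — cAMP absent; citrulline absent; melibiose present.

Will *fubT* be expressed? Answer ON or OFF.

cAMP is absent, so KepZ is inactive.
Melibiose is present, so YilK is active.
No repressor is bound and YilK is active, so *qilX* is transcribed.
So QilX is produced and active.
With repressor QilX bound, *dovF* is not transcribed.
So DovF is not produced.
Citrulline is absent, so QuvF is active.
No repressor is bound and QuvF is active, so *gorT* is transcribed.
So GorT is produced and active.
No repressor is bound and GorT is active, so *fubT* is transcribed.

ON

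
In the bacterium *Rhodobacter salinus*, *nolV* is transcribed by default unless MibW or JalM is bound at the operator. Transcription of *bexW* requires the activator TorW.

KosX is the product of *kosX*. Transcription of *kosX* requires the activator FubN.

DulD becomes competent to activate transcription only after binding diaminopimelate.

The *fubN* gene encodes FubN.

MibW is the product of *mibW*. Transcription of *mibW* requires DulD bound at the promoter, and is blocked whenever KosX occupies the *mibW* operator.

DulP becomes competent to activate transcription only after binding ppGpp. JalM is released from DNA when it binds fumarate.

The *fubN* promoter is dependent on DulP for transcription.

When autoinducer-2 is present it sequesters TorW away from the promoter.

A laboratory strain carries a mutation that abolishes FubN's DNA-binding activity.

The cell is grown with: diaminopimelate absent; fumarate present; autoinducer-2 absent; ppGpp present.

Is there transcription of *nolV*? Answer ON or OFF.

ON

FubN is non-functional in this strain, so it has no effect.
Required activator FubN is absent, so *kosX* is not transcribed.
So KosX is not produced.
Diaminopimelate is absent, so DulD is inactive.
Required activator DulD is absent, so *mibW* is not transcribed.
So MibW is not produced.
Fumarate is present, so JalM is inactive.
With no repressor bound, *nolV* is transcribed.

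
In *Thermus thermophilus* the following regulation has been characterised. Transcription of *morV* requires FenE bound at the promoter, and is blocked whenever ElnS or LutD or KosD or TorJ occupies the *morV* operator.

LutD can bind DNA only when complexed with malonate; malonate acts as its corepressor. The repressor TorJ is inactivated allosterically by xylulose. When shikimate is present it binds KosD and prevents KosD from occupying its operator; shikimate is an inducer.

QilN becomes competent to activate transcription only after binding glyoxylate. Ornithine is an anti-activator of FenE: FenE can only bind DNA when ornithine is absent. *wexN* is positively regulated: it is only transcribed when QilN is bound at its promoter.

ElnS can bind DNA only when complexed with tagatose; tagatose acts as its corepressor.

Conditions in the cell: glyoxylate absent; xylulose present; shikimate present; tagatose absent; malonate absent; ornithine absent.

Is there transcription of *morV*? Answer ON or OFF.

ON

Tagatose is absent, so ElnS is inactive.
Malonate is absent, so LutD is inactive.
Shikimate is present, so KosD is inactive.
Xylulose is present, so TorJ is inactive.
Ornithine is absent, so FenE is active.
No repressor is bound and FenE is active, so *morV* is transcribed.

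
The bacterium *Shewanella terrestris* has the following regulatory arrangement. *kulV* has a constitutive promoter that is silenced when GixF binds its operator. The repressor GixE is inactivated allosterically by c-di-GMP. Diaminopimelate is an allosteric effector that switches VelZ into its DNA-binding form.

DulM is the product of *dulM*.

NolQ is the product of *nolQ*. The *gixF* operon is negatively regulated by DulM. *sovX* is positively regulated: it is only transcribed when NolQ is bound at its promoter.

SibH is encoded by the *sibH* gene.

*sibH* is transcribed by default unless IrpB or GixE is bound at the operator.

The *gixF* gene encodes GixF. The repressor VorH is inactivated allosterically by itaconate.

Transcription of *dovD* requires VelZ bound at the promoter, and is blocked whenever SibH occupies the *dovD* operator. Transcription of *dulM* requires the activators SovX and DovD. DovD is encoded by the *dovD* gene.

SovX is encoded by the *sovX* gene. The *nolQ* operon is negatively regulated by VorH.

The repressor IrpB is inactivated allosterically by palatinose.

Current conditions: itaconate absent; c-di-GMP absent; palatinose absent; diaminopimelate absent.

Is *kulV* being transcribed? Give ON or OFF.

Itaconate is absent, so VorH is active.
With repressor VorH bound, *nolQ* is not transcribed.
So NolQ is not produced.
Required activator NolQ is absent, so *sovX* is not transcribed.
So SovX is not produced.
Diaminopimelate is absent, so VelZ is inactive.
Palatinose is absent, so IrpB is active.
c-di-GMP is absent, so GixE is active.
With repressor IrpB bound, *sibH* is not transcribed.
So SibH is not produced.
Required activator VelZ is absent, so *dovD* is not transcribed.
So DovD is not produced.
Required activator SovX is absent, so *dulM* is not transcribed.
So DulM is not produced.
With no repressor bound, *gixF* is transcribed.
So GixF is produced and active.
With repressor GixF bound, *kulV* is not transcribed.

OFF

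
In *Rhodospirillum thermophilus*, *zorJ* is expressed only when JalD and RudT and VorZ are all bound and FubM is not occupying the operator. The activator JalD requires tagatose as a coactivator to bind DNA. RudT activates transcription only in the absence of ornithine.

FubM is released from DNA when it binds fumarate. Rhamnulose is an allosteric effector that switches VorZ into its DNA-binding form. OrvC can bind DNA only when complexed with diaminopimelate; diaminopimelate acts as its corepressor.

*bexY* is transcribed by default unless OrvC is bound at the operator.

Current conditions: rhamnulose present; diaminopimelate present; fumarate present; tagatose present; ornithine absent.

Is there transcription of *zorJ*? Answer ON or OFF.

Tagatose is present, so JalD is active.
Fumarate is present, so FubM is inactive.
Ornithine is absent, so RudT is active.
Rhamnulose is present, so VorZ is active.
No repressor is bound and JalD and RudT and VorZ are active, so *zorJ* is transcribed.

ON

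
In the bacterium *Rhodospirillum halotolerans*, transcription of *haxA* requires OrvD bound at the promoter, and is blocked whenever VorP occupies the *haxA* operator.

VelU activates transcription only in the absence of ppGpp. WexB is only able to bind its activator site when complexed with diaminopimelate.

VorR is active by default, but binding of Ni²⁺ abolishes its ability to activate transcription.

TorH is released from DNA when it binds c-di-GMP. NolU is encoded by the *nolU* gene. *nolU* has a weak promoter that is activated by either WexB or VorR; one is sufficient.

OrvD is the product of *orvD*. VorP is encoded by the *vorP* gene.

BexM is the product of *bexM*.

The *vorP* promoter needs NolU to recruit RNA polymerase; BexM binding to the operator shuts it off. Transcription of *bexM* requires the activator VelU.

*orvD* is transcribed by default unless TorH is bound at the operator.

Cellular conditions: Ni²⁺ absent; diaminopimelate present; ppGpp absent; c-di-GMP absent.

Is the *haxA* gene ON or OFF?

OFF

Diaminopimelate is present, so WexB is active.
Ni²⁺ is absent, so VorR is active.
Activator WexB is present, so *nolU* is transcribed.
So NolU is produced and active.
ppGpp is absent, so VelU is active.
No repressor is bound and VelU is active, so *bexM* is transcribed.
So BexM is produced and active.
With repressor BexM bound, *vorP* is not transcribed.
So VorP is not produced.
c-di-GMP is absent, so TorH is active.
With repressor TorH bound, *orvD* is not transcribed.
So OrvD is not produced.
Required activator OrvD is absent, so *haxA* is not transcribed.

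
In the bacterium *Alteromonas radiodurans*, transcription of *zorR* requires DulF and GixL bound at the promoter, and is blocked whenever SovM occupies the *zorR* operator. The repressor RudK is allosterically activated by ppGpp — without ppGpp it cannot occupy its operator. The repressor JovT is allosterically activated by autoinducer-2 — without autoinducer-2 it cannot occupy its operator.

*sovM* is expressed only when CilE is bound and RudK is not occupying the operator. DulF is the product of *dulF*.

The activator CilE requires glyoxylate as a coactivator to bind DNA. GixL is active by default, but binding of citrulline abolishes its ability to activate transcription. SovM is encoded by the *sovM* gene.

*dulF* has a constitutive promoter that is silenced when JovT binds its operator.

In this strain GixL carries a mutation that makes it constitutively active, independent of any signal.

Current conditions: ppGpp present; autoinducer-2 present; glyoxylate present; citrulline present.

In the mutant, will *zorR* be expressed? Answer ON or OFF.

Autoinducer-2 is present, so JovT is active.
With repressor JovT bound, *dulF* is not transcribed.
So DulF is not produced.
Glyoxylate is present, so CilE is active.
ppGpp is present, so RudK is active.
With repressor RudK bound, *sovM* is not transcribed.
So SovM is not produced.
GixL is constitutively active in this strain.
Required activator DulF is absent, so *zorR* is not transcribed.

OFF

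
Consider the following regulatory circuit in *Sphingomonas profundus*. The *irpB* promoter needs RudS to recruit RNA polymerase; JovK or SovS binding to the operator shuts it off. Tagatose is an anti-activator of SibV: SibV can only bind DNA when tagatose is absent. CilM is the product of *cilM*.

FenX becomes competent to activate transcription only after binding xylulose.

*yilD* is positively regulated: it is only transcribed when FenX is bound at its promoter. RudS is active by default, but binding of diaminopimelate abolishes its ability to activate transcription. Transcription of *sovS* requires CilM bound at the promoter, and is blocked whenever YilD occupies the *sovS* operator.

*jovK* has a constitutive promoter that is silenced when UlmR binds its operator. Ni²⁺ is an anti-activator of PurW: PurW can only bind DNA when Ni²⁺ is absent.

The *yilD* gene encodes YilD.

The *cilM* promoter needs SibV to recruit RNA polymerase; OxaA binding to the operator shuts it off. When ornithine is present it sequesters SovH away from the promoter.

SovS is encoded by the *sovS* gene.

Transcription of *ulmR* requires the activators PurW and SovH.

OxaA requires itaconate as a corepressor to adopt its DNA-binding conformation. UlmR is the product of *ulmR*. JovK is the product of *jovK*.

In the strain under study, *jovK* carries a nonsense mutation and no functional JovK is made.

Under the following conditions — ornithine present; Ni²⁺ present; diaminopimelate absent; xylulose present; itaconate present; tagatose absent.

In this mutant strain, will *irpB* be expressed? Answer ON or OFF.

ON

JovK is non-functional in this strain, so it has no effect.
Xylulose is present, so FenX is active.
No repressor is bound and FenX is active, so *yilD* is transcribed.
So YilD is produced and active.
Tagatose is absent, so SibV is active.
Itaconate is present, so OxaA is active.
With repressor OxaA bound, *cilM* is not transcribed.
So CilM is not produced.
With repressor YilD bound, *sovS* is not transcribed.
So SovS is not produced.
Diaminopimelate is absent, so RudS is active.
No repressor is bound and RudS is active, so *irpB* is transcribed.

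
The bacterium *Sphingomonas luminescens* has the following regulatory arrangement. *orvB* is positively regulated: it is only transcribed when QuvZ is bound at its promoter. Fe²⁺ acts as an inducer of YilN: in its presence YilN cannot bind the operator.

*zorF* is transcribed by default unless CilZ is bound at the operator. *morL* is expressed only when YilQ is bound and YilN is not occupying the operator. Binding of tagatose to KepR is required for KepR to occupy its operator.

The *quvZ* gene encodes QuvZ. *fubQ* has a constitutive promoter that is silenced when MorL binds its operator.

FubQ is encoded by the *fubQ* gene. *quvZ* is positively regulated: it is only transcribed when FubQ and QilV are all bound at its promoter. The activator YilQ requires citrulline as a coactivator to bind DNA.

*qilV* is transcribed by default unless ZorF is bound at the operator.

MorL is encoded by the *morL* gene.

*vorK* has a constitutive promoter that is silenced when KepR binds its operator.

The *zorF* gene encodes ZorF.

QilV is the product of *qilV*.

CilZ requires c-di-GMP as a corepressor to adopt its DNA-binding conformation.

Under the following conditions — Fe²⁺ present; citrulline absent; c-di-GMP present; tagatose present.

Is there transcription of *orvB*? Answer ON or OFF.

Fe²⁺ is present, so YilN is inactive.
Citrulline is absent, so YilQ is inactive.
Required activator YilQ is absent, so *morL* is not transcribed.
So MorL is not produced.
With no repressor bound, *fubQ* is transcribed.
So FubQ is produced and active.
c-di-GMP is present, so CilZ is active.
With repressor CilZ bound, *zorF* is not transcribed.
So ZorF is not produced.
With no repressor bound, *qilV* is transcribed.
So QilV is produced and active.
No repressor is bound and FubQ and QilV are active, so *quvZ* is transcribed.
So QuvZ is produced and active.
No repressor is bound and QuvZ is active, so *orvB* is transcribed.

ON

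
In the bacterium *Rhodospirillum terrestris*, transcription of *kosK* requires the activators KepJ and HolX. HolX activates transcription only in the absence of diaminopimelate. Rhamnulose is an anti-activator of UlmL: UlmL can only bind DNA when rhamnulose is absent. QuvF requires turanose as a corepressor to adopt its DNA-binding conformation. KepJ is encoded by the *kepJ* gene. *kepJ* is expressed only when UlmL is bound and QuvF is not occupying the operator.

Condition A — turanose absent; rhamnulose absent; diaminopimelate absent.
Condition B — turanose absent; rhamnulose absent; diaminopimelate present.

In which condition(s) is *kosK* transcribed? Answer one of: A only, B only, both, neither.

Condition A:
Turanose is absent, so QuvF is inactive.
Rhamnulose is absent, so UlmL is active.
No repressor is bound and UlmL is active, so *kepJ* is transcribed.
So KepJ is produced and active.
Diaminopimelate is absent, so HolX is active.
No repressor is bound and KepJ and HolX are active, so *kosK* is transcribed.
→ *kosK* is ON in A.
Condition B:
Turanose is absent, so QuvF is inactive.
Rhamnulose is absent, so UlmL is active.
No repressor is bound and UlmL is active, so *kepJ* is transcribed.
So KepJ is produced and active.
Diaminopimelate is present, so HolX is inactive.
Required activator HolX is absent, so *kosK* is not transcribed.
→ *kosK* is OFF in B.

A only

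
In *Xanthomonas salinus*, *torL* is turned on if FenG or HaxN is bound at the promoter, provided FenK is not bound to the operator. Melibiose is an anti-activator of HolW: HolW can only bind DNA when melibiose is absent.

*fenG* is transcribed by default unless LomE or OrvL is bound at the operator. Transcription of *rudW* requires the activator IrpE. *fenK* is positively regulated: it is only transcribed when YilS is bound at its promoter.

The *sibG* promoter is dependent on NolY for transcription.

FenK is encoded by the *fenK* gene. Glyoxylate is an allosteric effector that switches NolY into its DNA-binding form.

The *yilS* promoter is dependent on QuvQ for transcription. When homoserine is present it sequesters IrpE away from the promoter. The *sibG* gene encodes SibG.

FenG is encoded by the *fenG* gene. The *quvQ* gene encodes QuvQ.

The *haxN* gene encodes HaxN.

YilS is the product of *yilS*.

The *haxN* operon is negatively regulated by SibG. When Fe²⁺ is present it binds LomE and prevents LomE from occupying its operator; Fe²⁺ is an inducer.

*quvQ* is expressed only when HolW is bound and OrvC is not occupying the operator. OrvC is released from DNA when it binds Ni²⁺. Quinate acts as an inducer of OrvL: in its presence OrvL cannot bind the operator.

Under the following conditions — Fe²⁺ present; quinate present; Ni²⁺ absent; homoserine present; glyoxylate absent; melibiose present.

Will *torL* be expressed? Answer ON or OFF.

Fe²⁺ is present, so LomE is inactive.
Quinate is present, so OrvL is inactive.
With no repressor bound, *fenG* is transcribed.
So FenG is produced and active.
Melibiose is present, so HolW is inactive.
Ni²⁺ is absent, so OrvC is active.
With repressor OrvC bound, *quvQ* is not transcribed.
So QuvQ is not produced.
Required activator QuvQ is absent, so *yilS* is not transcribed.
So YilS is not produced.
Required activator YilS is absent, so *fenK* is not transcribed.
So FenK is not produced.
Glyoxylate is absent, so NolY is inactive.
Required activator NolY is absent, so *sibG* is not transcribed.
So SibG is not produced.
With no repressor bound, *haxN* is transcribed.
So HaxN is produced and active.
Activator FenG is present, so *torL* is transcribed.

ON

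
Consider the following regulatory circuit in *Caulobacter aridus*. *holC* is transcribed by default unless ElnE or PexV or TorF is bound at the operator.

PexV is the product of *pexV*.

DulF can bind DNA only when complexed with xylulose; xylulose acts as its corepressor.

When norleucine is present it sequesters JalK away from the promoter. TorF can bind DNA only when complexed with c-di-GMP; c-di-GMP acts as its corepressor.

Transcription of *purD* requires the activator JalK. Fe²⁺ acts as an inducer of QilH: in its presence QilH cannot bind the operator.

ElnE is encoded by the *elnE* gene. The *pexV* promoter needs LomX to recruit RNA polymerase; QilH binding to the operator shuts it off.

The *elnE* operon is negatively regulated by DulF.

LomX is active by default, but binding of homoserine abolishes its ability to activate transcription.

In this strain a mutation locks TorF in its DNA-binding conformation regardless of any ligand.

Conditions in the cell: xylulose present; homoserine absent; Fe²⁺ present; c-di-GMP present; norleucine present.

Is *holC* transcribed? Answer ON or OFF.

Xylulose is present, so DulF is active.
With repressor DulF bound, *elnE* is not transcribed.
So ElnE is not produced.
Fe²⁺ is present, so QilH is inactive.
Homoserine is absent, so LomX is active.
No repressor is bound and LomX is active, so *pexV* is transcribed.
So PexV is produced and active.
TorF is constitutively active in this strain.
With repressor PexV bound, *holC* is not transcribed.

OFF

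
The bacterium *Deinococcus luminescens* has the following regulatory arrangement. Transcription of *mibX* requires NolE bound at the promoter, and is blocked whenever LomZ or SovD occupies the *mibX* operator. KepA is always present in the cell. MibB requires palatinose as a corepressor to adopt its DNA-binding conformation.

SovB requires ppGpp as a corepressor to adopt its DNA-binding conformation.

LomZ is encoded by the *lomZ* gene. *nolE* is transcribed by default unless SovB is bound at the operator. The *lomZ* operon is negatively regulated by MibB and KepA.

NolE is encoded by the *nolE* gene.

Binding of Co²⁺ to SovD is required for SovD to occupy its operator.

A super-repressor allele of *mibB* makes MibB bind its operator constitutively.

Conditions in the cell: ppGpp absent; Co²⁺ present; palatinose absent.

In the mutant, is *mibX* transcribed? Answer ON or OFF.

MibB is constitutively active in this strain.
KepA is produced constitutively and is active.
With repressor MibB bound, *lomZ* is not transcribed.
So LomZ is not produced.
ppGpp is absent, so SovB is inactive.
With no repressor bound, *nolE* is transcribed.
So NolE is produced and active.
Co²⁺ is present, so SovD is active.
With repressor SovD bound, *mibX* is not transcribed.

OFF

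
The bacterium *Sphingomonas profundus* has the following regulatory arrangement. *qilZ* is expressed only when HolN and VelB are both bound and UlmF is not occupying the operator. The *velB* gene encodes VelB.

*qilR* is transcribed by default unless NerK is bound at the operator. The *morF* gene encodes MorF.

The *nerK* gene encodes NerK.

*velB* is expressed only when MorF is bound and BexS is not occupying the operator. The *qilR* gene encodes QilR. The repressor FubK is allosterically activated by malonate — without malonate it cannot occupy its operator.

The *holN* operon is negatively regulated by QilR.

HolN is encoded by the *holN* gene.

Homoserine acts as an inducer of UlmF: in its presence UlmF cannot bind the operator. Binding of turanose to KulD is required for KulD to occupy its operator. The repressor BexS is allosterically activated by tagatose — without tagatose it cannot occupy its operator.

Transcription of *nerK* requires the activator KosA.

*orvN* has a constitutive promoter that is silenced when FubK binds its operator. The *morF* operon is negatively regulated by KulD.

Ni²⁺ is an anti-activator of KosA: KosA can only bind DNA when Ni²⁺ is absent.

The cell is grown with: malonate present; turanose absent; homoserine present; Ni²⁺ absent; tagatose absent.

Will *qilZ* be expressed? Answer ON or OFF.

Homoserine is present, so UlmF is inactive.
Ni²⁺ is absent, so KosA is active.
No repressor is bound and KosA is active, so *nerK* is transcribed.
So NerK is produced and active.
With repressor NerK bound, *qilR* is not transcribed.
So QilR is not produced.
With no repressor bound, *holN* is transcribed.
So HolN is produced and active.
Tagatose is absent, so BexS is inactive.
Turanose is absent, so KulD is inactive.
With no repressor bound, *morF* is transcribed.
So MorF is produced and active.
No repressor is bound and MorF is active, so *velB* is transcribed.
So VelB is produced and active.
No repressor is bound and HolN and VelB are active, so *qilZ* is transcribed.

ON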